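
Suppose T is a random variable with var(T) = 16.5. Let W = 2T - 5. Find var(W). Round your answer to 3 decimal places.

var(2T - 5) = (2)²·var(T) = 4·16.5 = 66

66.000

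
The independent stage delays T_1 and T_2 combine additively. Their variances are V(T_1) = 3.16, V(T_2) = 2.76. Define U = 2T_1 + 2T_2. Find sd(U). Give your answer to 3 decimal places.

4.866

By independence, V(U) = (2)²V(T_1) + (2)²V(T_2)
= (2)²·3.16 + (2)²·2.76 = 23.68
sd(U) = √23.68 ≈ 4.866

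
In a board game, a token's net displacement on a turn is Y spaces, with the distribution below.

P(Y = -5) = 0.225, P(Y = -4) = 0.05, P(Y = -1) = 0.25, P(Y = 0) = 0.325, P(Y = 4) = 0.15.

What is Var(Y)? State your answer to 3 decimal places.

E[Y] = (-5)(0.225) + (-4)(0.05) + (-1)(0.25) + (0)(0.325) + (4)(0.15) = -0.975
E[Y²] = (-5)²(0.225) + (-4)²(0.05) + (-1)²(0.25) + (0)²(0.325) + (4)²(0.15) = 9.075
Var(Y) = E[Y²] − (E[Y])² = 9.075 − (-0.975)² = 8.124375

8.124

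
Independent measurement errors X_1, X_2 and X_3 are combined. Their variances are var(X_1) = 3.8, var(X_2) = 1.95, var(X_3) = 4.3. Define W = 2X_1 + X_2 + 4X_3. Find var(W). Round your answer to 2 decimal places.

By independence, var(W) = (2)²var(X_1) + (1)²var(X_2) + (4)²var(X_3)
= (2)²·3.8 + (1)²·1.95 + (4)²·4.3 = 85.95

85.95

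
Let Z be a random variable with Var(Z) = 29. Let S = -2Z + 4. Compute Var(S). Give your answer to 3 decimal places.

Var(-2Z + 4) = (-2)²·Var(Z) = 4·29 = 116

116.000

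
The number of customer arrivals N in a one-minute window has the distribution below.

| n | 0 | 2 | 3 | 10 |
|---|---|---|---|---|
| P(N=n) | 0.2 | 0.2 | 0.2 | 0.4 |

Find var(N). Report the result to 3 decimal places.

E[N] = (0)(0.2) + (2)(0.2) + (3)(0.2) + (10)(0.4) = 5
E[N²] = (0)²(0.2) + (2)²(0.2) + (3)²(0.2) + (10)²(0.4) = 42.6
var(N) = E[N²] − (E[N])² = 42.6 − (5)² = 17.6

17.600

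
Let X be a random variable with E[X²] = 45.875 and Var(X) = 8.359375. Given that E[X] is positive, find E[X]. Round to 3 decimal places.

(E[X])² = E[X²] − Var(X) = 45.875 − 8.359375 = 37.515625
E[X] = √37.515625 = 6.125

6.125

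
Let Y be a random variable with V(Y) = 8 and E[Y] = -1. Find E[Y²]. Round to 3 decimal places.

E[Y²] = V(Y) + (E[Y])² = 8 + (-1)² = 9

9.000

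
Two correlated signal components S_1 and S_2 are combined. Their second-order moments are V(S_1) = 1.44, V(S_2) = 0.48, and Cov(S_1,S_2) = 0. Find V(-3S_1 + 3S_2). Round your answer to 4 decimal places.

V(-3S_1 + 3S_2) = (-3)²·V(S_1) + (3)²·V(S_2) + 2·(-3)·(3)·Cov(S_1,S_2)
= 9·1.44 + 9·0.48 + -18·0 = 17.28

17.2800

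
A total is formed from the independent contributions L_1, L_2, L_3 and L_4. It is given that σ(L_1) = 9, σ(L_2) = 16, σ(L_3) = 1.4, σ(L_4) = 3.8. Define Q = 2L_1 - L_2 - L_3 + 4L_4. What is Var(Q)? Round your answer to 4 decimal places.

813.0000

Var(L_1) = 81, Var(L_2) = 256, Var(L_3) = 1.96, Var(L_4) = 14.44
By independence, Var(Q) = (2)²Var(L_1) + (-1)²Var(L_2) + (-1)²Var(L_3) + (4)²Var(L_4)
= (2)²·81 + (-1)²·256 + (-1)²·1.96 + (4)²·14.44 = 813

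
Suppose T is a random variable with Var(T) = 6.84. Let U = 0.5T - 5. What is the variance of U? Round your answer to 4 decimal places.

1.7100

Var(0.5T - 5) = (0.5)²·Var(T) = 0.25·6.84 = 1.71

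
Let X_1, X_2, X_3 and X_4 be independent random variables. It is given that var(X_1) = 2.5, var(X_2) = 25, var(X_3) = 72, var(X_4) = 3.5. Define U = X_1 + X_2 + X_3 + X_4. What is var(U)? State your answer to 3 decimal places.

103.000

By independence, var(U) = (1)²var(X_1) + (1)²var(X_2) + (1)²var(X_3) + (1)²var(X_4)
= (1)²·2.5 + (1)²·25 + (1)²·72 + (1)²·3.5 = 103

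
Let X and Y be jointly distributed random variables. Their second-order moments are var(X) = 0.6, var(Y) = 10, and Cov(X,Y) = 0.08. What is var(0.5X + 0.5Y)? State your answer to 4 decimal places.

2.6900

var(0.5X + 0.5Y) = (0.5)²·var(X) + (0.5)²·var(Y) + 2·(0.5)·(0.5)·Cov(X,Y)
= 0.25·0.6 + 0.25·10 + 0.5·0.08 = 2.69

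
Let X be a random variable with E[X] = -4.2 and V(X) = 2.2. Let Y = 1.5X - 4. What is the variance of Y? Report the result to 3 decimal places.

4.950

V(1.5X - 4) = (1.5)²·V(X) = 2.25·2.2 = 4.95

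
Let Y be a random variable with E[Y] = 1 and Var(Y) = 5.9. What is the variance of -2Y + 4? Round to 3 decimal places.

23.600

Var(-2Y + 4) = (-2)²·Var(Y) = 4·5.9 = 23.6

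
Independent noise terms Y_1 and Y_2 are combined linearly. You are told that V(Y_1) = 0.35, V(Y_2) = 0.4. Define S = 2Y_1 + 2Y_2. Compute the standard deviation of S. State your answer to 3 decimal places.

By independence, V(S) = (2)²V(Y_1) + (2)²V(Y_2)
= (2)²·0.35 + (2)²·0.4 = 3
sd(S) = √3 ≈ 1.732

1.732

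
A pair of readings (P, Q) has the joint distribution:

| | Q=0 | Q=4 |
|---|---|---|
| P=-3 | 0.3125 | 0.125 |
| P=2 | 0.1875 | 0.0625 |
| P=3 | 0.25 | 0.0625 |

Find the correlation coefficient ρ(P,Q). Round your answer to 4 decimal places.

E[P] = 0.125,  E[Q] = 1
E[PQ] = -0.25
Cov(P,Q) = E[PQ] − E[P]E[Q] = -0.25 − (0.125)(1) = -0.375
V(P) = 7.734375,  V(Q) = 3
ρ = -0.375 / √(7.734375·3) ≈ -0.0778

-0.0778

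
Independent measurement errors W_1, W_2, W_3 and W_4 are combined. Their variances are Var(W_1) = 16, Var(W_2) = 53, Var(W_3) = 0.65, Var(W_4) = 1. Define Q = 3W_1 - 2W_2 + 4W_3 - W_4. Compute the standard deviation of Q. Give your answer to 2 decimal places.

19.17

By independence, Var(Q) = (3)²Var(W_1) + (-2)²Var(W_2) + (4)²Var(W_3) + (-1)²Var(W_4)
= (3)²·16 + (-2)²·53 + (4)²·0.65 + (-1)²·1 = 367.4
SD(Q) = √367.4 ≈ 19.17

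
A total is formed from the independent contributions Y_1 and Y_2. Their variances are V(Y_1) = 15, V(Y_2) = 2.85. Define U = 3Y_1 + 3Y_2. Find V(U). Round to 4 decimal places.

By independence, V(U) = (3)²V(Y_1) + (3)²V(Y_2)
= (3)²·15 + (3)²·2.85 = 160.65

160.6500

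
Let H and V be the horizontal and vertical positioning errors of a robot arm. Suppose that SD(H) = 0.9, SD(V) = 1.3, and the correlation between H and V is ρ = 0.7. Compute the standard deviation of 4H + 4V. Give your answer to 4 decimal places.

Var(H) = (0.9)² = 0.81;  Var(V) = (1.3)² = 1.69
Cov(H,V) = ρ·SD(H)·SD(V) = 0.7·0.9·1.3 = 0.819
Var(4H + 4V) = (4)²·Var(H) + (4)²·Var(V) + 2·(4)·(4)·Cov(H,V)
= 16·0.81 + 16·1.69 + 32·0.819 = 66.208
SD(4H + 4V) = √66.208 ≈ 8.1368

8.1368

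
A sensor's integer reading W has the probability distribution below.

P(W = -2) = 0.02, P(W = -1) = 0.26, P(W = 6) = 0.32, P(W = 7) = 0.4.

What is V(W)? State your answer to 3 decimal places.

E[W] = (-2)(0.02) + (-1)(0.26) + (6)(0.32) + (7)(0.4) = 4.42
E[W²] = (-2)²(0.02) + (-1)²(0.26) + (6)²(0.32) + (7)²(0.4) = 31.46
V(W) = E[W²] − (E[W])² = 31.46 − (4.42)² = 11.9236

11.924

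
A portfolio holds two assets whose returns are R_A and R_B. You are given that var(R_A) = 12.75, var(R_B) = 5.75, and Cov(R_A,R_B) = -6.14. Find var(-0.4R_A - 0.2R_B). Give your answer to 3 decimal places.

1.288

var(-0.4R_A - 0.2R_B) = (-0.4)²·var(R_A) + (-0.2)²·var(R_B) + 2·(-0.4)·(-0.2)·Cov(R_A,R_B)
= 0.16·12.75 + 0.04·5.75 + 0.16·-6.14 = 1.2876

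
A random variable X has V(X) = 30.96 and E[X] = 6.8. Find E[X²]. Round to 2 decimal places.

E[X²] = V(X) + (E[X])² = 30.96 + (6.8)² = 77.2

77.20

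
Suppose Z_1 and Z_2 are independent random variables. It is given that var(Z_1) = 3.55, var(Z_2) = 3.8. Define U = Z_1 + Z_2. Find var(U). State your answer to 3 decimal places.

By independence, var(U) = (1)²var(Z_1) + (1)²var(Z_2)
= (1)²·3.55 + (1)²·3.8 = 7.35

7.350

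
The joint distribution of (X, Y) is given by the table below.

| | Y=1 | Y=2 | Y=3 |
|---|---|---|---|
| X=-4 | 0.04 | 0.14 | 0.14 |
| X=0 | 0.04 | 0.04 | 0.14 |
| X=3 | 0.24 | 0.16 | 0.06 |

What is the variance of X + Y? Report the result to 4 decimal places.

8.0256

E[X] = 0.1,  E[Y] = 2.02,  E[XY] = -0.74
V(X) = 9.26 − (0.1)² = 9.25;  V(Y) = 4.74 − (2.02)² = 0.6596
Cov(X,Y) = -0.74 − (0.1)(2.02) = -0.942
V(X + Y) = (1)²·9.25 + (1)²·0.6596 + 2·(1)·(1)·-0.942 = 8.0256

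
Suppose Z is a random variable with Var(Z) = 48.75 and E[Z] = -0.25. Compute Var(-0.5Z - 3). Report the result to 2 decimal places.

12.19

Var(-0.5Z - 3) = (-0.5)²·Var(Z) = 0.25·48.75 = 12.1875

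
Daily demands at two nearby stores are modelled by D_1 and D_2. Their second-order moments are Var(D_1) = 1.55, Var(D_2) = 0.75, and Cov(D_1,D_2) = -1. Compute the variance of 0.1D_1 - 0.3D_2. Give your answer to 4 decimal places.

Var(0.1D_1 - 0.3D_2) = (0.1)²·Var(D_1) + (-0.3)²·Var(D_2) + 2·(0.1)·(-0.3)·Cov(D_1,D_2)
= 0.01·1.55 + 0.09·0.75 + -0.06·-1 = 0.143

0.1430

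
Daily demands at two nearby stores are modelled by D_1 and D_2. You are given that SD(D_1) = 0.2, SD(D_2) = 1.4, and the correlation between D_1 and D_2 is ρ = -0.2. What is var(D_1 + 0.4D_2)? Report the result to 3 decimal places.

var(D_1) = (0.2)² = 0.04;  var(D_2) = (1.4)² = 1.96
Cov(D_1,D_2) = ρ·SD(D_1)·SD(D_2) = -0.2·0.2·1.4 = -0.056
var(D_1 + 0.4D_2) = (1)²·var(D_1) + (0.4)²·var(D_2) + 2·(1)·(0.4)·Cov(D_1,D_2)
= 1·0.04 + 0.16·1.96 + 0.8·-0.056 = 0.3088

0.309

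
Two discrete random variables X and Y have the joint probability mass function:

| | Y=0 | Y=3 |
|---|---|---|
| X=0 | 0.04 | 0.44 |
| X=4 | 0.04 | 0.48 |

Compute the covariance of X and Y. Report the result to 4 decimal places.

0.0192

E[X] = 2.08,  E[Y] = 2.76
E[XY] = 5.76
cov(X,Y) = E[XY] − E[X]E[Y] = 5.76 − (2.08)(2.76) = 0.0192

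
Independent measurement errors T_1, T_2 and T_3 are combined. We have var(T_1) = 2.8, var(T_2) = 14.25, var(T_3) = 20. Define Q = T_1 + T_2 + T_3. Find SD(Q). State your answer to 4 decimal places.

By independence, var(Q) = (1)²var(T_1) + (1)²var(T_2) + (1)²var(T_3)
= (1)²·2.8 + (1)²·14.25 + (1)²·20 = 37.05
SD(Q) = √37.05 ≈ 6.0869

6.0869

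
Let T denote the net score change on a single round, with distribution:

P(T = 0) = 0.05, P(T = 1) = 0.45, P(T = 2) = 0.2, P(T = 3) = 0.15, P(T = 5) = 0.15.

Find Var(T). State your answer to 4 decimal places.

E[T] = (0)(0.05) + (1)(0.45) + (2)(0.2) + (3)(0.15) + (5)(0.15) = 2.05
E[T²] = (0)²(0.05) + (1)²(0.45) + (2)²(0.2) + (3)²(0.15) + (5)²(0.15) = 6.35
Var(T) = E[T²] − (E[T])² = 6.35 − (2.05)² = 2.1475

2.1475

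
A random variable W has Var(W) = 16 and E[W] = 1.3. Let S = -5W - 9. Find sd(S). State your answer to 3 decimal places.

Var(-5W - 9) = (-5)²·16 = 400
sd(S) = √400 ≈ 20.000

20.000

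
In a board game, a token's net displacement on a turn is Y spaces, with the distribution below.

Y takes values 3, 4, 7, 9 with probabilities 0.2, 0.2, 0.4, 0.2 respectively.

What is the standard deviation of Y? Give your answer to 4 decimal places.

E[Y] = (3)(0.2) + (4)(0.2) + (7)(0.4) + (9)(0.2) = 6
E[Y²] = (3)²(0.2) + (4)²(0.2) + (7)²(0.4) + (9)²(0.2) = 40.8
var(Y) = E[Y²] − (E[Y])² = 40.8 − (6)² = 4.8
σ(Y) = √4.8 ≈ 2.1909

2.1909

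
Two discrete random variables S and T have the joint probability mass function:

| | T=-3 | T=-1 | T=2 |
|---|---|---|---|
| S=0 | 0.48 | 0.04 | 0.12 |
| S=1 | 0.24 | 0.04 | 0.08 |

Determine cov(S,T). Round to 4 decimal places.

E[S] = 0.36,  E[T] = -1.84
E[ST] = -0.6
cov(S,T) = E[ST] − E[S]E[T] = -0.6 − (0.36)(-1.84) = 0.0624

0.0624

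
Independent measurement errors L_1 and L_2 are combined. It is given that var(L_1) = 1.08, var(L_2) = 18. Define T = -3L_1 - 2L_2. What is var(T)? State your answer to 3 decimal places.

By independence, var(T) = (-3)²var(L_1) + (-2)²var(L_2)
= (-3)²·1.08 + (-2)²·18 = 81.72

81.720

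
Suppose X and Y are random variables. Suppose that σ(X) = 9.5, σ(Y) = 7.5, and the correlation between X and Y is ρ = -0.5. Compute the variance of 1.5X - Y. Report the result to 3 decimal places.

Var(X) = (9.5)² = 90.25;  Var(Y) = (7.5)² = 56.25
Cov(X,Y) = ρ·σ(X)·σ(Y) = -0.5·9.5·7.5 = -35.625
Var(1.5X - Y) = (1.5)²·Var(X) + (-1)²·Var(Y) + 2·(1.5)·(-1)·Cov(X,Y)
= 2.25·90.25 + 1·56.25 + -3·-35.625 = 366.1875

366.188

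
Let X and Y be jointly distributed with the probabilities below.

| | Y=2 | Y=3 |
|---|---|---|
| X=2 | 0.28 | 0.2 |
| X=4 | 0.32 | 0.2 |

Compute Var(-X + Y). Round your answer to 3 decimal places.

E[X] = 3.04,  E[Y] = 2.4,  E[XY] = 7.28
Var(X) = 10.24 − (3.04)² = 0.9984;  Var(Y) = 6 − (2.4)² = 0.24
Cov(X,Y) = 7.28 − (3.04)(2.4) = -0.016
Var(-X + Y) = (-1)²·0.9984 + (1)²·0.24 + 2·(-1)·(1)·-0.016 = 1.2704

1.270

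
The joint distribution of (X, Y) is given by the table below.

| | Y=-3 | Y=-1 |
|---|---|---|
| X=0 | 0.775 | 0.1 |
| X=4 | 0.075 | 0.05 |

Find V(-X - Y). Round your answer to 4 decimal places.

2.7600

E[X] = 0.5,  E[Y] = -2.7,  E[XY] = -1.1
V(X) = 2 − (0.5)² = 1.75;  V(Y) = 7.8 − (-2.7)² = 0.51
Cov(X,Y) = -1.1 − (0.5)(-2.7) = 0.25
V(-X - Y) = (-1)²·1.75 + (-1)²·0.51 + 2·(-1)·(-1)·0.25 = 2.76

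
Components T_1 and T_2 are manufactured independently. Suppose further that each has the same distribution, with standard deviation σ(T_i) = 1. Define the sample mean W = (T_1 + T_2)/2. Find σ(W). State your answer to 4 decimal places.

0.7071

var(T_i) = (1)² = 1
By independence, var(W) = (0.5)²var(T_1) + (0.5)²var(T_2)
= (0.5)²·1 + (0.5)²·1 = 0.5
σ(W) = √0.5 ≈ 0.7071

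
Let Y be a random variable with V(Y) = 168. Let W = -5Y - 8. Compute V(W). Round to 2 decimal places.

V(-5Y - 8) = (-5)²·V(Y) = 25·168 = 4200

4200.00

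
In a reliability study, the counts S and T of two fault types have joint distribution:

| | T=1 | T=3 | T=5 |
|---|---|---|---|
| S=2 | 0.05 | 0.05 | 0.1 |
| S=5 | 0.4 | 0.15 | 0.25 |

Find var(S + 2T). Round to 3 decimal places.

12.400

E[S] = 4.4,  E[T] = 2.8,  E[ST] = 11.9
var(S) = 20.8 − (4.4)² = 1.44;  var(T) = 11 − (2.8)² = 3.16
Cov(S,T) = 11.9 − (4.4)(2.8) = -0.42
var(S + 2T) = (1)²·1.44 + (2)²·3.16 + 2·(1)·(2)·-0.42 = 12.4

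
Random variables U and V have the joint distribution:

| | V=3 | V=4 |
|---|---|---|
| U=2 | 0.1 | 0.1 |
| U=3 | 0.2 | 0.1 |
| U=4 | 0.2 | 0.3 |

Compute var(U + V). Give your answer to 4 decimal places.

E[U] = 3.3,  E[V] = 3.5,  E[UV] = 11.6
var(U) = 11.5 − (3.3)² = 0.61;  var(V) = 12.5 − (3.5)² = 0.25
Cov(U,V) = 11.6 − (3.3)(3.5) = 0.05
var(U + V) = (1)²·0.61 + (1)²·0.25 + 2·(1)·(1)·0.05 = 0.96

0.9600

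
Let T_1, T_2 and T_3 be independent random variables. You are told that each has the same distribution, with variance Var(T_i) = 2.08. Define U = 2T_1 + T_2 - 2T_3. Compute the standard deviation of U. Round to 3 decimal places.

By independence, Var(U) = (2)²Var(T_1) + (1)²Var(T_2) + (-2)²Var(T_3)
= (2)²·2.08 + (1)²·2.08 + (-2)²·2.08 = 18.72
SD(U) = √18.72 ≈ 4.327

4.327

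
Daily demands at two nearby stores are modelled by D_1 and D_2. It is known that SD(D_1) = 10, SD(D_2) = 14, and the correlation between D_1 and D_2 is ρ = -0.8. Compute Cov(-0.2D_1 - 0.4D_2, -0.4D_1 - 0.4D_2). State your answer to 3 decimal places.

V(D_1) = (10)² = 100;  V(D_2) = (14)² = 196
Cov(D_1,D_2) = ρ·SD(D_1)·SD(D_2) = -0.8·10·14 = -112
Cov(-0.2D_1 - 0.4D_2, -0.4D_1 - 0.4D_2) = (-0.2)(-0.4)V(D_1) + (-0.4)(-0.4)V(D_2) + [(-0.2)(-0.4) + (-0.4)(-0.4)]Cov(D_1,D_2)
= 0.08·100 + 0.16·196 + 0.24·-112 = 12.48

12.480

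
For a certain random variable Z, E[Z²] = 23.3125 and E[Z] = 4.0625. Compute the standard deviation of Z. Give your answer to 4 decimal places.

Var(Z) = 23.3125 − (4.0625)² = 6.80859375
σ(Z) = √6.80859375 ≈ 2.6093

2.6093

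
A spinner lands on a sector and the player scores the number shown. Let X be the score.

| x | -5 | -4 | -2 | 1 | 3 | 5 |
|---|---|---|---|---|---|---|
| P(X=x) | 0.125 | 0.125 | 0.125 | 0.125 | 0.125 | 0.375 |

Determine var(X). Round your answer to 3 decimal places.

E[X] = (-5)(0.125) + (-4)(0.125) + (-2)(0.125) + (1)(0.125) + (3)(0.125) + (5)(0.375) = 1
E[X²] = (-5)²(0.125) + (-4)²(0.125) + (-2)²(0.125) + (1)²(0.125) + (3)²(0.125) + (5)²(0.375) = 16.25
var(X) = E[X²] − (E[X])² = 16.25 − (1)² = 15.25

15.250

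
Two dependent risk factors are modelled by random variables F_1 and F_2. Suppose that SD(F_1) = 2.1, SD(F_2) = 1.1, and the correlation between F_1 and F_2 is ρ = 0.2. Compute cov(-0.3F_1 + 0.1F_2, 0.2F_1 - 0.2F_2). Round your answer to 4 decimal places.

var(F_1) = (2.1)² = 4.41;  var(F_2) = (1.1)² = 1.21
cov(F_1,F_2) = ρ·SD(F_1)·SD(F_2) = 0.2·2.1·1.1 = 0.462
cov(-0.3F_1 + 0.1F_2, 0.2F_1 - 0.2F_2) = (-0.3)(0.2)var(F_1) + (0.1)(-0.2)var(F_2) + [(-0.3)(-0.2) + (0.1)(0.2)]cov(F_1,F_2)
= -0.06·4.41 + -0.02·1.21 + 0.08·0.462 = -0.25184

-0.2518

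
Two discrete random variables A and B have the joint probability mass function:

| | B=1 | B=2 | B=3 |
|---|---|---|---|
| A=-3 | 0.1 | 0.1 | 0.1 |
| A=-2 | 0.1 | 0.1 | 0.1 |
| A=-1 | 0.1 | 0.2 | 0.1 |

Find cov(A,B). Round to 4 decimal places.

E[A] = -1.9,  E[B] = 2
E[AB] = -3.8
cov(A,B) = E[AB] − E[A]E[B] = -3.8 − (-1.9)(2) = 0

0.0000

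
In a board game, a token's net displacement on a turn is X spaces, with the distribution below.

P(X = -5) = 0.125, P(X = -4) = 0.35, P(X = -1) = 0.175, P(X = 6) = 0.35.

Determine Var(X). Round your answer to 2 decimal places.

E[X] = (-5)(0.125) + (-4)(0.35) + (-1)(0.175) + (6)(0.35) = -0.1
E[X²] = (-5)²(0.125) + (-4)²(0.35) + (-1)²(0.175) + (6)²(0.35) = 21.5
Var(X) = E[X²] − (E[X])² = 21.5 − (-0.1)² = 21.49

21.49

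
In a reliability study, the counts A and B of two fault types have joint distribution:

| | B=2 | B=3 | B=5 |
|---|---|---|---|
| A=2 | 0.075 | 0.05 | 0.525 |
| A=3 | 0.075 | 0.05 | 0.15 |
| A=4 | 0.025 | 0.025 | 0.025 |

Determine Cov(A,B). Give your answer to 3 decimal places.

E[A] = 2.425,  E[B] = 4.225
E[AB] = 10
Cov(A,B) = E[AB] − E[A]E[B] = 10 − (2.425)(4.225) = -0.245625

-0.246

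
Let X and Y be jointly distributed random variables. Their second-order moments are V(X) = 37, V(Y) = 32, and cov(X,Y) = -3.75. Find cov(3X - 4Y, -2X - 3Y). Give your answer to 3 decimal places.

cov(3X - 4Y, -2X - 3Y) = (3)(-2)V(X) + (-4)(-3)V(Y) + [(3)(-3) + (-4)(-2)]cov(X,Y)
= -6·37 + 12·32 + -1·-3.75 = 165.75

165.750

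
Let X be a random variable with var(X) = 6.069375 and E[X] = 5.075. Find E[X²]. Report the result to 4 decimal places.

E[X²] = var(X) + (E[X])² = 6.069375 + (5.075)² = 31.825

31.8250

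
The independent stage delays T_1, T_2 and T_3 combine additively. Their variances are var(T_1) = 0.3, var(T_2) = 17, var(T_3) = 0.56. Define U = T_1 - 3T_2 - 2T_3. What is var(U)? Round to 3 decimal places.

155.540

By independence, var(U) = (1)²var(T_1) + (-3)²var(T_2) + (-2)²var(T_3)
= (1)²·0.3 + (-3)²·17 + (-2)²·0.56 = 155.54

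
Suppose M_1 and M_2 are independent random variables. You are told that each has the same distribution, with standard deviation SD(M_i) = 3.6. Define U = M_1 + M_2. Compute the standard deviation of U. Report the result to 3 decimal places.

V(M_i) = (3.6)² = 12.96
By independence, V(U) = (1)²V(M_1) + (1)²V(M_2)
= (1)²·12.96 + (1)²·12.96 = 25.92
SD(U) = √25.92 ≈ 5.091

5.091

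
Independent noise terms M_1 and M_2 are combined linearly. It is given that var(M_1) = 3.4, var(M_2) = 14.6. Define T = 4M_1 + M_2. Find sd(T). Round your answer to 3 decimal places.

8.307

By independence, var(T) = (4)²var(M_1) + (1)²var(M_2)
= (4)²·3.4 + (1)²·14.6 = 69
sd(T) = √69 ≈ 8.307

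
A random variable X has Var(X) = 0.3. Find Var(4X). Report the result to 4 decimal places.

Var(4X) = (4)²·Var(X) = 16·0.3 = 4.8

4.8000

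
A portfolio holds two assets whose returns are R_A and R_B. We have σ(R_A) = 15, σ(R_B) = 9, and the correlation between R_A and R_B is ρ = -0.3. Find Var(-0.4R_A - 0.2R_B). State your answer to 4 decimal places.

32.7600

Var(R_A) = (15)² = 225;  Var(R_B) = (9)² = 81
Cov(R_A,R_B) = ρ·σ(R_A)·σ(R_B) = -0.3·15·9 = -40.5
Var(-0.4R_A - 0.2R_B) = (-0.4)²·Var(R_A) + (-0.2)²·Var(R_B) + 2·(-0.4)·(-0.2)·Cov(R_A,R_B)
= 0.16·225 + 0.04·81 + 0.16·-40.5 = 32.76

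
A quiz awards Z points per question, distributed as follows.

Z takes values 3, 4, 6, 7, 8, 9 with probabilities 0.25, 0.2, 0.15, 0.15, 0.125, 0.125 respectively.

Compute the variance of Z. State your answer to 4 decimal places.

4.6844

E[Z] = (3)(0.25) + (4)(0.2) + (6)(0.15) + (7)(0.15) + (8)(0.125) + (9)(0.125) = 5.625
E[Z²] = (3)²(0.25) + (4)²(0.2) + (6)²(0.15) + (7)²(0.15) + (8)²(0.125) + (9)²(0.125) = 36.325
var(Z) = E[Z²] − (E[Z])² = 36.325 − (5.625)² = 4.684375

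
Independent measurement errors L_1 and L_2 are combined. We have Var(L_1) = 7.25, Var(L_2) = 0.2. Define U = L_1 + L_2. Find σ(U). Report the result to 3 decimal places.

By independence, Var(U) = (1)²Var(L_1) + (1)²Var(L_2)
= (1)²·7.25 + (1)²·0.2 = 7.45
σ(U) = √7.45 ≈ 2.729

2.729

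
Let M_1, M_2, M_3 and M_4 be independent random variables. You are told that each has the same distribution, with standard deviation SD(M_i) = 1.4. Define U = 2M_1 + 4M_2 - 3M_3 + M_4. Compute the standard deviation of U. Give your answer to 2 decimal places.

Var(M_i) = (1.4)² = 1.96
By independence, Var(U) = (2)²Var(M_1) + (4)²Var(M_2) + (-3)²Var(M_3) + (1)²Var(M_4)
= (2)²·1.96 + (4)²·1.96 + (-3)²·1.96 + (1)²·1.96 = 58.8
SD(U) = √58.8 ≈ 7.67

7.67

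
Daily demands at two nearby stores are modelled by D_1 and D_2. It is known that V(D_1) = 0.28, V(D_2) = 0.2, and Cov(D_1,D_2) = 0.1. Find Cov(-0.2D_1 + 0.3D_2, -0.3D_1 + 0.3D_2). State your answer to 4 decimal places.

0.0198

Cov(-0.2D_1 + 0.3D_2, -0.3D_1 + 0.3D_2) = (-0.2)(-0.3)V(D_1) + (0.3)(0.3)V(D_2) + [(-0.2)(0.3) + (0.3)(-0.3)]Cov(D_1,D_2)
= 0.06·0.28 + 0.09·0.2 + -0.15·0.1 = 0.0198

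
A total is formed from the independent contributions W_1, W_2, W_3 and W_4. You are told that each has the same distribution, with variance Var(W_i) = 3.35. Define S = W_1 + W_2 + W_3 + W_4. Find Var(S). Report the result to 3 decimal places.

13.400

By independence, Var(S) = (1)²Var(W_1) + (1)²Var(W_2) + (1)²Var(W_3) + (1)²Var(W_4)
= (1)²·3.35 + (1)²·3.35 + (1)²·3.35 + (1)²·3.35 = 13.4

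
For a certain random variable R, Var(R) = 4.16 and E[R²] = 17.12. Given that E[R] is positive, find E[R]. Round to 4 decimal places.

3.6000

(E[R])² = E[R²] − Var(R) = 17.12 − 4.16 = 12.96
E[R] = √12.96 = 3.6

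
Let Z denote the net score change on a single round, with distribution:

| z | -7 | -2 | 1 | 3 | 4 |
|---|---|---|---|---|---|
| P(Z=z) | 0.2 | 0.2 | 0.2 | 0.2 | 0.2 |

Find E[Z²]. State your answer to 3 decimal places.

E[Z²] = (-7)²(0.2) + (-2)²(0.2) + (1)²(0.2) + (3)²(0.2) + (4)²(0.2) = 15.8

15.800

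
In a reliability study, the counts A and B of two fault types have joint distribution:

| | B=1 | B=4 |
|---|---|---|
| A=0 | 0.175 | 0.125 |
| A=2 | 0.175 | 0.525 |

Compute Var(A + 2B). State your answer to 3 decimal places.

10.710

E[A] = 1.4,  E[B] = 2.95,  E[AB] = 4.55
Var(A) = 2.8 − (1.4)² = 0.84;  Var(B) = 10.75 − (2.95)² = 2.0475
Cov(A,B) = 4.55 − (1.4)(2.95) = 0.42
Var(A + 2B) = (1)²·0.84 + (2)²·2.0475 + 2·(1)·(2)·0.42 = 10.71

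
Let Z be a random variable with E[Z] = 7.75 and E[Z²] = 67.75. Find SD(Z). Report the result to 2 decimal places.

2.77

Var(Z) = 67.75 − (7.75)² = 7.6875
SD(Z) = √7.6875 ≈ 2.77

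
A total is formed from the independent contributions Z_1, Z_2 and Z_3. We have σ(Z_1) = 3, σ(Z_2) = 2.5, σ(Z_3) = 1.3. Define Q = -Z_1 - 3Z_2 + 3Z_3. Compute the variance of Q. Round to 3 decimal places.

var(Z_1) = 9, var(Z_2) = 6.25, var(Z_3) = 1.69
By independence, var(Q) = (-1)²var(Z_1) + (-3)²var(Z_2) + (3)²var(Z_3)
= (-1)²·9 + (-3)²·6.25 + (3)²·1.69 = 80.46

80.460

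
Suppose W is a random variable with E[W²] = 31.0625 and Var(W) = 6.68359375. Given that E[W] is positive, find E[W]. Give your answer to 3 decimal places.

(E[W])² = E[W²] − Var(W) = 31.0625 − 6.68359375 = 24.37890625
E[W] = √24.37890625 = 4.9375

4.938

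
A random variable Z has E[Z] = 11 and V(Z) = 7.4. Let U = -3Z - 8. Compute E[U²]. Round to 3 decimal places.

1747.600

E[-3Z - 8] = -3·11 − 8 = -41
V(-3Z - 8) = (-3)²·7.4 = 66.6
E[U²] = V(U) + (E[U])² = 66.6 + (-41)² = 1747.6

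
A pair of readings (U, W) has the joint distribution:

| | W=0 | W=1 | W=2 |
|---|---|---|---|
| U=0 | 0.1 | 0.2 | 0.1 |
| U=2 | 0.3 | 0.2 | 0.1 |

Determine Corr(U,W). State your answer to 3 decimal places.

-0.218

E[U] = 1.2,  E[W] = 0.8
E[UW] = 0.8
cov(U,W) = E[UW] − E[U]E[W] = 0.8 − (1.2)(0.8) = -0.16
Var(U) = 0.96,  Var(W) = 0.56
ρ = -0.16 / √(0.96·0.56) ≈ -0.218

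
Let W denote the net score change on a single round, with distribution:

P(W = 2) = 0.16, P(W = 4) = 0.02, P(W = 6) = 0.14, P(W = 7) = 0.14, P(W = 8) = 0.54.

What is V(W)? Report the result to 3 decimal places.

E[W] = (2)(0.16) + (4)(0.02) + (6)(0.14) + (7)(0.14) + (8)(0.54) = 6.54
E[W²] = (2)²(0.16) + (4)²(0.02) + (6)²(0.14) + (7)²(0.14) + (8)²(0.54) = 47.42
V(W) = E[W²] − (E[W])² = 47.42 − (6.54)² = 4.6484

4.648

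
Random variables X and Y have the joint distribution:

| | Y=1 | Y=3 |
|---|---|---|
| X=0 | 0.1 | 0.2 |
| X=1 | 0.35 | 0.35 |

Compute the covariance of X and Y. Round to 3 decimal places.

-0.070

E[X] = 0.7,  E[Y] = 2.1
E[XY] = 1.4
cov(X,Y) = E[XY] − E[X]E[Y] = 1.4 − (0.7)(2.1) = -0.07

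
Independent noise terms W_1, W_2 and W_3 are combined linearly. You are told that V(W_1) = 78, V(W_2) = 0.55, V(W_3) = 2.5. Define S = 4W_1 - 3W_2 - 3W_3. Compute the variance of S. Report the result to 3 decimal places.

1275.450

By independence, V(S) = (4)²V(W_1) + (-3)²V(W_2) + (-3)²V(W_3)
= (4)²·78 + (-3)²·0.55 + (-3)²·2.5 = 1275.45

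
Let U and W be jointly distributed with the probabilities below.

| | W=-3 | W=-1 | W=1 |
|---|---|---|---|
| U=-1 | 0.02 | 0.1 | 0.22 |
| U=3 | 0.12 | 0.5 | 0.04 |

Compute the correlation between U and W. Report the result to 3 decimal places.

E[U] = 1.64,  E[W] = -0.76
E[UW] = -2.52
Cov(U,W) = E[UW] − E[U]E[W] = -2.52 − (1.64)(-0.76) = -1.2736
Var(U) = 3.5904,  Var(W) = 1.5424
ρ = -1.2736 / √(3.5904·1.5424) ≈ -0.541

-0.541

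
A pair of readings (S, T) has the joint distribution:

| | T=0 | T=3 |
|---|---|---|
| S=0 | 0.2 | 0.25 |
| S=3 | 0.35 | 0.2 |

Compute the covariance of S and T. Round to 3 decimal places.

E[S] = 1.65,  E[T] = 1.35
E[ST] = 1.8
Cov(S,T) = E[ST] − E[S]E[T] = 1.8 − (1.65)(1.35) = -0.4275

-0.428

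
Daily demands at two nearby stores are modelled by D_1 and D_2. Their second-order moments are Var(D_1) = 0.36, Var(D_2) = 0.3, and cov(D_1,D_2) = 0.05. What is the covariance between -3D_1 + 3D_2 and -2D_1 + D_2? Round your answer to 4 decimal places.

cov(-3D_1 + 3D_2, -2D_1 + D_2) = (-3)(-2)Var(D_1) + (3)(1)Var(D_2) + [(-3)(1) + (3)(-2)]cov(D_1,D_2)
= 6·0.36 + 3·0.3 + -9·0.05 = 2.61

2.6100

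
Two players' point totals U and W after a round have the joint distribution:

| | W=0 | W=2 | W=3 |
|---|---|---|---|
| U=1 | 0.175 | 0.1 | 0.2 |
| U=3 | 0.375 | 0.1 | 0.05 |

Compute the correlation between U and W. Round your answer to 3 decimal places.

E[U] = 2.05,  E[W] = 1.15
E[UW] = 1.85
cov(U,W) = E[UW] − E[U]E[W] = 1.85 − (2.05)(1.15) = -0.5075
Var(U) = 0.9975,  Var(W) = 1.7275
ρ = -0.5075 / √(0.9975·1.7275) ≈ -0.387

-0.387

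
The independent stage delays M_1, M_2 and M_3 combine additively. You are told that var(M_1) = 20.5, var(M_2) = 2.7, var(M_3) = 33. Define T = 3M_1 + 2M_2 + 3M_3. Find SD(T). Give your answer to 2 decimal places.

22.19

By independence, var(T) = (3)²var(M_1) + (2)²var(M_2) + (3)²var(M_3)
= (3)²·20.5 + (2)²·2.7 + (3)²·33 = 492.3
SD(T) = √492.3 ≈ 22.19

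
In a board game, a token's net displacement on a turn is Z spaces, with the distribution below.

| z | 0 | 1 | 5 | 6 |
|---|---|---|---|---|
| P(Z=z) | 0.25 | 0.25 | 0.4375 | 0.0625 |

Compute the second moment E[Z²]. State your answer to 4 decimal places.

E[Z²] = (0)²(0.25) + (1)²(0.25) + (5)²(0.4375) + (6)²(0.0625) = 13.4375

13.4375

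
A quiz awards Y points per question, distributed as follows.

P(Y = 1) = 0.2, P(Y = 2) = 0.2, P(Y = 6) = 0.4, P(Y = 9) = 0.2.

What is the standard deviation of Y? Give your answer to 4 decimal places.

2.9257

E[Y] = (1)(0.2) + (2)(0.2) + (6)(0.4) + (9)(0.2) = 4.8
E[Y²] = (1)²(0.2) + (2)²(0.2) + (6)²(0.4) + (9)²(0.2) = 31.6
V(Y) = E[Y²] − (E[Y])² = 31.6 − (4.8)² = 8.56
sd(Y) = √8.56 ≈ 2.9257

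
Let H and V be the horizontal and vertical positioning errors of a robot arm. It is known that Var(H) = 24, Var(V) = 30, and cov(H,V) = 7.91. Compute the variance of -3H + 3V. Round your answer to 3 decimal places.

Var(-3H + 3V) = (-3)²·Var(H) + (3)²·Var(V) + 2·(-3)·(3)·cov(H,V)
= 9·24 + 9·30 + -18·7.91 = 343.62

343.620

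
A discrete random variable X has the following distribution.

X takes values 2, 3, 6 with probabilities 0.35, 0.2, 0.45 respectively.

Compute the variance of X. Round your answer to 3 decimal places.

3.400

E[X] = (2)(0.35) + (3)(0.2) + (6)(0.45) = 4
E[X²] = (2)²(0.35) + (3)²(0.2) + (6)²(0.45) = 19.4
var(X) = E[X²] − (E[X])² = 19.4 − (4)² = 3.4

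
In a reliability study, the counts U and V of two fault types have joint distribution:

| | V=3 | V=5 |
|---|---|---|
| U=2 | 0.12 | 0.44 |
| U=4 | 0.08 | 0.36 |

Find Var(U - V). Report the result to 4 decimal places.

1.5616

E[U] = 2.88,  E[V] = 4.6,  E[UV] = 13.28
Var(U) = 9.28 − (2.88)² = 0.9856;  Var(V) = 21.8 − (4.6)² = 0.64
cov(U,V) = 13.28 − (2.88)(4.6) = 0.032
Var(U - V) = (1)²·0.9856 + (-1)²·0.64 + 2·(1)·(-1)·0.032 = 1.5616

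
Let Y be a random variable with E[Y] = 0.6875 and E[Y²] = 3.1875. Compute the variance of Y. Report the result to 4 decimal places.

var(Y) = 3.1875 − (0.6875)² = 2.71484375

2.7148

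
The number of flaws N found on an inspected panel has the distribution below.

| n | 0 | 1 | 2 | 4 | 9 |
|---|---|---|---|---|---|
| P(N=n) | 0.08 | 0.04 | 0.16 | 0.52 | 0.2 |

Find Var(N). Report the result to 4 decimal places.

E[N] = (0)(0.08) + (1)(0.04) + (2)(0.16) + (4)(0.52) + (9)(0.2) = 4.24
E[N²] = (0)²(0.08) + (1)²(0.04) + (2)²(0.16) + (4)²(0.52) + (9)²(0.2) = 25.2
Var(N) = E[N²] − (E[N])² = 25.2 − (4.24)² = 7.2224

7.2224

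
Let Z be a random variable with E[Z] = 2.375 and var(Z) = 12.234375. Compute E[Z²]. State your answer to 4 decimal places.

E[Z²] = var(Z) + (E[Z])² = 12.234375 + (2.375)² = 17.875

17.8750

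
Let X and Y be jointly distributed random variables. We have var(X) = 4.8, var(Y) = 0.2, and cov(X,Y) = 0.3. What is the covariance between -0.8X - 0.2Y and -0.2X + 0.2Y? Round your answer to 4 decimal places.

0.7240

cov(-0.8X - 0.2Y, -0.2X + 0.2Y) = (-0.8)(-0.2)var(X) + (-0.2)(0.2)var(Y) + [(-0.8)(0.2) + (-0.2)(-0.2)]cov(X,Y)
= 0.16·4.8 + -0.04·0.2 + -0.12·0.3 = 0.724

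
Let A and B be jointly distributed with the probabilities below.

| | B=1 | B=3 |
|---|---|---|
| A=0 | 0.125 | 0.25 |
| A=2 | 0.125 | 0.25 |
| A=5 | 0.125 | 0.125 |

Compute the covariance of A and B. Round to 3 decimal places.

E[A] = 2,  E[B] = 2.25
E[AB] = 4.25
cov(A,B) = E[AB] − E[A]E[B] = 4.25 − (2)(2.25) = -0.25

-0.250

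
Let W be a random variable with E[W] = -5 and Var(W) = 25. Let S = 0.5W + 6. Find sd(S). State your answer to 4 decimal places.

Var(0.5W + 6) = (0.5)²·25 = 6.25
sd(S) = √6.25 ≈ 2.5000

2.5000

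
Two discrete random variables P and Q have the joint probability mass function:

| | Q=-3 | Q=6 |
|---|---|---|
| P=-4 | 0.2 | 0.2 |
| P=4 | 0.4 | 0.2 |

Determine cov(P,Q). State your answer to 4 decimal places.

-2.8800

E[P] = 0.8,  E[Q] = 0.6
E[PQ] = -2.4
cov(P,Q) = E[PQ] − E[P]E[Q] = -2.4 − (0.8)(0.6) = -2.88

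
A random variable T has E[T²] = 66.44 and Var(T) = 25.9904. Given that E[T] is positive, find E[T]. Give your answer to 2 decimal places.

6.36

(E[T])² = E[T²] − Var(T) = 66.44 − 25.9904 = 40.4496
E[T] = √40.4496 = 6.36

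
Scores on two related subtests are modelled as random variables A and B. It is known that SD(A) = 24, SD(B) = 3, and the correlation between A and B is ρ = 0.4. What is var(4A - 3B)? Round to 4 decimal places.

8605.8000

var(A) = (24)² = 576;  var(B) = (3)² = 9
Cov(A,B) = ρ·SD(A)·SD(B) = 0.4·24·3 = 28.8
var(4A - 3B) = (4)²·var(A) + (-3)²·var(B) + 2·(4)·(-3)·Cov(A,B)
= 16·576 + 9·9 + -24·28.8 = 8605.8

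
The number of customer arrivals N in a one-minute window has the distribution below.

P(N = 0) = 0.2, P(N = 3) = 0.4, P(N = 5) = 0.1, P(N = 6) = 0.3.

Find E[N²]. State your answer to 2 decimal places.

E[N²] = (0)²(0.2) + (3)²(0.4) + (5)²(0.1) + (6)²(0.3) = 16.9

16.90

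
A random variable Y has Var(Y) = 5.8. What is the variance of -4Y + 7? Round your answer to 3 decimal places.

Var(-4Y + 7) = (-4)²·Var(Y) = 16·5.8 = 92.8

92.800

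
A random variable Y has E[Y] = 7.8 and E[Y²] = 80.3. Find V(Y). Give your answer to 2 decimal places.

V(Y) = 80.3 − (7.8)² = 19.46

19.46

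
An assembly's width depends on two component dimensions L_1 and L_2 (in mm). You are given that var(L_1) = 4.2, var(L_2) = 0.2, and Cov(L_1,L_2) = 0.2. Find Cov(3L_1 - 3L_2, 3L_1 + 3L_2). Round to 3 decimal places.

36.000

Cov(3L_1 - 3L_2, 3L_1 + 3L_2) = (3)(3)var(L_1) + (-3)(3)var(L_2) + [(3)(3) + (-3)(3)]Cov(L_1,L_2)
= 9·4.2 + -9·0.2 + 0·0.2 = 36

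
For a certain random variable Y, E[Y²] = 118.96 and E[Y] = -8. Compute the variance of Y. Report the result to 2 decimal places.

54.96

Var(Y) = 118.96 − (-8)² = 54.96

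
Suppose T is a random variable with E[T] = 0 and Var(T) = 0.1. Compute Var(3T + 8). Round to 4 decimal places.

Var(3T + 8) = (3)²·Var(T) = 9·0.1 = 0.9

0.9000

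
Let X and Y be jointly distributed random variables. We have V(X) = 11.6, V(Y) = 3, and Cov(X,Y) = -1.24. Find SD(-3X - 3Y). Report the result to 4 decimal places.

10.4441

V(-3X - 3Y) = (-3)²·V(X) + (-3)²·V(Y) + 2·(-3)·(-3)·Cov(X,Y)
= 9·11.6 + 9·3 + 18·-1.24 = 109.08
SD(-3X - 3Y) = √109.08 ≈ 10.4441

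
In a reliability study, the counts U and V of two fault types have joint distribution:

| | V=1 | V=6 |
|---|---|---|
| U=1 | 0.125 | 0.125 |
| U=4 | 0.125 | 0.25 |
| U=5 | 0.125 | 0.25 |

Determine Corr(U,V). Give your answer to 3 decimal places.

0.143

E[U] = 3.625,  E[V] = 4.125
E[UV] = 15.5
Cov(U,V) = E[UV] − E[U]E[V] = 15.5 − (3.625)(4.125) = 0.546875
Var(U) = 2.484375,  Var(V) = 5.859375
ρ = 0.546875 / √(2.484375·5.859375) ≈ 0.143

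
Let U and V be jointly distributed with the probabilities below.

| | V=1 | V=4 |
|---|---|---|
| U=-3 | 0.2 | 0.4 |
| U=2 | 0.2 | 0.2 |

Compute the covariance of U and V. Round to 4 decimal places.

E[U] = -1,  E[V] = 2.8
E[UV] = -3.4
cov(U,V) = E[UV] − E[U]E[V] = -3.4 − (-1)(2.8) = -0.6

-0.6000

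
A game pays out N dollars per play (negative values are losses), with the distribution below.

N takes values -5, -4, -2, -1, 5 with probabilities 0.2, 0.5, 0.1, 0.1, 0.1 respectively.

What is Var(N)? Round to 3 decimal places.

8.160

E[N] = (-5)(0.2) + (-4)(0.5) + (-2)(0.1) + (-1)(0.1) + (5)(0.1) = -2.8
E[N²] = (-5)²(0.2) + (-4)²(0.5) + (-2)²(0.1) + (-1)²(0.1) + (5)²(0.1) = 16
Var(N) = E[N²] − (E[N])² = 16 − (-2.8)² = 8.16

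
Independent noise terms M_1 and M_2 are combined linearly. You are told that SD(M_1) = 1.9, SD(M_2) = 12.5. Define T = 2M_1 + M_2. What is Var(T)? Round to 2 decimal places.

Var(M_1) = 3.61, Var(M_2) = 156.25
By independence, Var(T) = (2)²Var(M_1) + (1)²Var(M_2)
= (2)²·3.61 + (1)²·156.25 = 170.69

170.69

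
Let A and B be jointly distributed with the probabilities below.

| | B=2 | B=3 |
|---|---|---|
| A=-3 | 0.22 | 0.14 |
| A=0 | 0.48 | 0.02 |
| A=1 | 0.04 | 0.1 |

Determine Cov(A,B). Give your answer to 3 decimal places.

E[A] = -0.94,  E[B] = 2.26
E[AB] = -2.2
Cov(A,B) = E[AB] − E[A]E[B] = -2.2 − (-0.94)(2.26) = -0.0756

-0.076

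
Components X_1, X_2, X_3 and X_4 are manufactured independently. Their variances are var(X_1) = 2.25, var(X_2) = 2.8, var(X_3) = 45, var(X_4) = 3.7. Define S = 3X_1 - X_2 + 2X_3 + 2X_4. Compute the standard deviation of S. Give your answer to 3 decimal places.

By independence, var(S) = (3)²var(X_1) + (-1)²var(X_2) + (2)²var(X_3) + (2)²var(X_4)
= (3)²·2.25 + (-1)²·2.8 + (2)²·45 + (2)²·3.7 = 217.85
SD(S) = √217.85 ≈ 14.760

14.760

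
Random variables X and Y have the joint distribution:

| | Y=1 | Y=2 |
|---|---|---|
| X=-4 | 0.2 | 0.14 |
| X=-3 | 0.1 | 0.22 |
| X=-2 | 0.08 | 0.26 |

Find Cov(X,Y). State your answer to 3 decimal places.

E[X] = -3,  E[Y] = 1.62
E[XY] = -4.74
Cov(X,Y) = E[XY] − E[X]E[Y] = -4.74 − (-3)(1.62) = 0.12

0.120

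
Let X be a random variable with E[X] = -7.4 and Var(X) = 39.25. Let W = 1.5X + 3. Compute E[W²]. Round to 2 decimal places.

153.92

E[1.5X + 3] = 1.5·-7.4 + 3 = -8.1
Var(1.5X + 3) = (1.5)²·39.25 = 88.3125
E[W²] = Var(W) + (E[W])² = 88.3125 + (-8.1)² = 153.9225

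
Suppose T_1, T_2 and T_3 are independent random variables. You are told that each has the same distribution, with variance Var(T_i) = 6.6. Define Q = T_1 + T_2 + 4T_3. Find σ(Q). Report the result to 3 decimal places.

By independence, Var(Q) = (1)²Var(T_1) + (1)²Var(T_2) + (4)²Var(T_3)
= (1)²·6.6 + (1)²·6.6 + (4)²·6.6 = 118.8
σ(Q) = √118.8 ≈ 10.900

10.900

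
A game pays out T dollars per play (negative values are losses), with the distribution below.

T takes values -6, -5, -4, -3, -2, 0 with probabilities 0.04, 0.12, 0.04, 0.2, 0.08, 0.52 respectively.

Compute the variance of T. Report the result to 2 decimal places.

4.10

E[T] = (-6)(0.04) + (-5)(0.12) + (-4)(0.04) + (-3)(0.2) + (-2)(0.08) + (0)(0.52) = -1.76
E[T²] = (-6)²(0.04) + (-5)²(0.12) + (-4)²(0.04) + (-3)²(0.2) + (-2)²(0.08) + (0)²(0.52) = 7.2
Var(T) = E[T²] − (E[T])² = 7.2 − (-1.76)² = 4.1024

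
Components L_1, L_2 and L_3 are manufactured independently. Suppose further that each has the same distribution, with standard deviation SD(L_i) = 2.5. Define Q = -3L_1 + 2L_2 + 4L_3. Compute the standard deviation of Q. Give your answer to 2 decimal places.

13.46

Var(L_i) = (2.5)² = 6.25
By independence, Var(Q) = (-3)²Var(L_1) + (2)²Var(L_2) + (4)²Var(L_3)
= (-3)²·6.25 + (2)²·6.25 + (4)²·6.25 = 181.25
SD(Q) = √181.25 ≈ 13.46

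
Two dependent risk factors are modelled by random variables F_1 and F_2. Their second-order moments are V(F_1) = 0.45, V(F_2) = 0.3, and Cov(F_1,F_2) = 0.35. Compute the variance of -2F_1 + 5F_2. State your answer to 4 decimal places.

2.3000

V(-2F_1 + 5F_2) = (-2)²·V(F_1) + (5)²·V(F_2) + 2·(-2)·(5)·Cov(F_1,F_2)
= 4·0.45 + 25·0.3 + -20·0.35 = 2.3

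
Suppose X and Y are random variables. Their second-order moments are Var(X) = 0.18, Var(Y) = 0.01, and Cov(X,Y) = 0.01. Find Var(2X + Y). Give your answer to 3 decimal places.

0.770

Var(2X + Y) = (2)²·Var(X) + (1)²·Var(Y) + 2·(2)·(1)·Cov(X,Y)
= 4·0.18 + 1·0.01 + 4·0.01 = 0.77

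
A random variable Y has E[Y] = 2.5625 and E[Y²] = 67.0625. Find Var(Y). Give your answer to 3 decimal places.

60.496

Var(Y) = 67.0625 − (2.5625)² = 60.49609375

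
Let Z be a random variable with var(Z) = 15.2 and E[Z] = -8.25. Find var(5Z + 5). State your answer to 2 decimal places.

var(5Z + 5) = (5)²·var(Z) = 25·15.2 = 380

380.00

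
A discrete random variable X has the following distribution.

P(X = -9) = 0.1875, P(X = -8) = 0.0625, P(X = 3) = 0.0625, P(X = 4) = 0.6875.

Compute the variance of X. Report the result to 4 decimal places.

E[X] = (-9)(0.1875) + (-8)(0.0625) + (3)(0.0625) + (4)(0.6875) = 0.75
E[X²] = (-9)²(0.1875) + (-8)²(0.0625) + (3)²(0.0625) + (4)²(0.6875) = 30.75
var(X) = E[X²] − (E[X])² = 30.75 − (0.75)² = 30.1875

30.1875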